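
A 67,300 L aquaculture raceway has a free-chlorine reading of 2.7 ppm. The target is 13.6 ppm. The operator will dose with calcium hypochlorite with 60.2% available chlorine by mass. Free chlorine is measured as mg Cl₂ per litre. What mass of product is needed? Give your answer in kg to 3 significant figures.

Chlorine deficit: 13.6 − 2.7 = 10.9 ppm = 10.9 mg/L as Cl₂.
Cl₂ equivalent needed: 10.9 mg/L × 67,300 L = 733,600 mg = 733.6 g.
Product at 60.2% available chlorine: 733.6 / 0.602 = 1219 g.

1.22 kg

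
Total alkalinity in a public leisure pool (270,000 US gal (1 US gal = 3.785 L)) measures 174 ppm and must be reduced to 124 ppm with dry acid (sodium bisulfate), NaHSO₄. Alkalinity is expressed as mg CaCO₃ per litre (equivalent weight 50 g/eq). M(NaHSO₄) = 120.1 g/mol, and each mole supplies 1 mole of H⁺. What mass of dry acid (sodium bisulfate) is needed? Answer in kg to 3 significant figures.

Volume: 270,000 US gal × 3.785 L/gal = 1,021,950 L.
Alkalinity to neutralize: (174 − 124) = 50 mg/L as CaCO₃ × 1,021,950 L = 51,100 g as CaCO₃.
Equivalents of H⁺ required: 51,100 ÷ 50 g/eq = 1022 eq = 1022 mol NaHSO₄.
Mass of NaHSO₄: 1022 × 120.1 = 122,700 g.

123 kg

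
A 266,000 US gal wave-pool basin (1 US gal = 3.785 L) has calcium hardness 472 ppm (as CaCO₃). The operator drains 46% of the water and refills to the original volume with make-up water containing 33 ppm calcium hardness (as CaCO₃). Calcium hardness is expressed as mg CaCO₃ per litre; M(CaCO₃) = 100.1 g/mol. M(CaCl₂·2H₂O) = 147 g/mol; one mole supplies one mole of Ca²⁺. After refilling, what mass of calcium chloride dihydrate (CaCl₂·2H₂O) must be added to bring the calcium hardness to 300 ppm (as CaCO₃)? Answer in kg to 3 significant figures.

Volume: 266,000 US gal × 3.785 L/gal = 1,006,810 L.
After draining 46% and refilling: 472 × 0.54 + 33 × 0.46 = 270.06 ppm.
Deficit to target: 300 − 270.06 = 29.94 mg/L.
As CaCO₃: 29.94 mg/L × 1,006,810 L = 30,140 g; ÷ 100.1 = 301.1 mol Ca²⁺.
Mass: 301.1 × 147 = 44,270 g.

44.3 kg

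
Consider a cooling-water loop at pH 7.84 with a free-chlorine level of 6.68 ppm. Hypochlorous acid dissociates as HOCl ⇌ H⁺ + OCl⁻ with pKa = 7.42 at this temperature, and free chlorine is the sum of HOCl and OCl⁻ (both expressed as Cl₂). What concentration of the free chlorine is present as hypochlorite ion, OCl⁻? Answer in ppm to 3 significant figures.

[OCl⁻]/[HOCl] = 10^(pH − pKa) = 10^(7.84 − 7.42) = 10^0.42 = 2.63.
Fraction as HOCl = 1 / (1 + 2.63) = 0.2755.
OCl⁻ = (1 − 0.2755) × 6.68 ppm = 4.84 ppm.

4.84 ppm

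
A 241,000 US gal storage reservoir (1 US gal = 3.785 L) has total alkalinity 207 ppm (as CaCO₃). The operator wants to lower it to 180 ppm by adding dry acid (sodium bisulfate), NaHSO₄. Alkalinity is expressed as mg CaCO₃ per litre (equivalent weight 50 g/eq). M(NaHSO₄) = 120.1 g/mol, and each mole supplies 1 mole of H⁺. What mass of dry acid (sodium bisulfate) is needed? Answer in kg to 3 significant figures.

59.2 kg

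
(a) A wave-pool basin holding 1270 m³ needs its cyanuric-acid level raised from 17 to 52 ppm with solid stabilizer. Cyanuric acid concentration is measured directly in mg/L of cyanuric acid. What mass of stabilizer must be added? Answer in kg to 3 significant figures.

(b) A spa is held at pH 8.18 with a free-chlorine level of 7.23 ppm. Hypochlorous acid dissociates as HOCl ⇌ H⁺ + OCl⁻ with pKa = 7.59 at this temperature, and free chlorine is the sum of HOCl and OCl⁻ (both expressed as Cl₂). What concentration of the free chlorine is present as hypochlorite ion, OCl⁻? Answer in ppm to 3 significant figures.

(a) 44.5 kg; (b) 5.75 ppm

(a) Volume: 1270 m³ = 1,270,000 L.
(a) CYA to add: (52 − 17) = 35 mg/L × 1,270,000 L = 44,450 g cyanuric acid.

(b) [OCl⁻]/[HOCl] = 10^(pH − pKa) = 10^(8.18 − 7.59) = 10^0.59 = 3.89.
(b) Fraction as HOCl = 1 / (1 + 3.89) = 0.2045.
(b) OCl⁻ = (1 − 0.2045) × 7.23 ppm = 5.752 ppm.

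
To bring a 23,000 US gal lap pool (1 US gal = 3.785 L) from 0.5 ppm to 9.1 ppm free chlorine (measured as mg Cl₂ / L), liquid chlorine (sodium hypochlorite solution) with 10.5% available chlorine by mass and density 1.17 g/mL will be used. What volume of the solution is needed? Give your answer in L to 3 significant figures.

Volume: 23,000 US gal × 3.785 L/gal = 87,055 L.
Chlorine deficit: 9.1 − 0.5 = 8.6 ppm = 8.6 mg/L as Cl₂.
Cl₂ equivalent needed: 8.6 mg/L × 87,055 L = 748,700 mg = 748.7 g.
Product at 10.5% available chlorine: 748.7 / 0.105 = 7130 g.
Volume at density 1.17 g/mL: 7130 g ÷ 1.17 g/mL = 6094 mL.

6.09 L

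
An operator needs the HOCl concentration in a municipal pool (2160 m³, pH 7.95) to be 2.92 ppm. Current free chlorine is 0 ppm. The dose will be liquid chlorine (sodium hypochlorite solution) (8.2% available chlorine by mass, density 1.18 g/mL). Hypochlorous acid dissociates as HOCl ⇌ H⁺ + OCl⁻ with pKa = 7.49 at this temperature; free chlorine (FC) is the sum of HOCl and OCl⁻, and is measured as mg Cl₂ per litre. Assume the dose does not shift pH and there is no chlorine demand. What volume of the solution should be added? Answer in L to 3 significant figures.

Volume: 2160 m³ = 2,160,000 L.
[OCl⁻]/[HOCl] = 10^(pH − pKa) = 10^(7.95 − 7.49) = 2.884; fraction as HOCl = 1/(1 + 2.884) = 0.2575.
Free chlorine required for 2.92 ppm HOCl: 2.92 / 0.2575 = 11.34 ppm.
FC to add: 11.34 − 0 = 11.34 mg/L as Cl₂.
Cl₂ equivalent: 11.34 mg/L × 2,160,000 L = 24,500 g.
Product at 8.2% available Cl: 24,500 / 0.082 = 298,700 g.
Volume: 298,700 g ÷ 1.18 g/mL = 253,200 mL.

253 L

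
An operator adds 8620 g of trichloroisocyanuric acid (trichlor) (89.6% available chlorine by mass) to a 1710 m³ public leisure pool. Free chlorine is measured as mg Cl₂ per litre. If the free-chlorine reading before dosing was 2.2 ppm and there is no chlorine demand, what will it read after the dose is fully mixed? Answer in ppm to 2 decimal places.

Volume: 1710 m³ = 1,710,000 L.
Available chlorine delivered: 8620 g × 0.896 = 7724 g as Cl₂.
Concentration rise: 7724 g / 1,710,000 L = 4.517 mg/L = 4.52 ppm.
Final FC: 2.2 + 4.52 = 6.72 ppm.

6.72 ppm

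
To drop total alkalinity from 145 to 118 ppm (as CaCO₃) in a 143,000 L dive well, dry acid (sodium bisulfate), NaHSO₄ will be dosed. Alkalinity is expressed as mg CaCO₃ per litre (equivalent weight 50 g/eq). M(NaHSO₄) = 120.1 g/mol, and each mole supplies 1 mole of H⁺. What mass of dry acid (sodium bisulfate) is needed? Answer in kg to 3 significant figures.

Alkalinity to neutralize: (145 − 118) = 27 mg/L as CaCO₃ × 143,000 L = 3861 g as CaCO₃.
Equivalents of H⁺ required: 3861 ÷ 50 g/eq = 77.22 eq = 77.22 mol NaHSO₄.
Mass of NaHSO₄: 77.22 × 120.1 = 9274 g.

9.27 kg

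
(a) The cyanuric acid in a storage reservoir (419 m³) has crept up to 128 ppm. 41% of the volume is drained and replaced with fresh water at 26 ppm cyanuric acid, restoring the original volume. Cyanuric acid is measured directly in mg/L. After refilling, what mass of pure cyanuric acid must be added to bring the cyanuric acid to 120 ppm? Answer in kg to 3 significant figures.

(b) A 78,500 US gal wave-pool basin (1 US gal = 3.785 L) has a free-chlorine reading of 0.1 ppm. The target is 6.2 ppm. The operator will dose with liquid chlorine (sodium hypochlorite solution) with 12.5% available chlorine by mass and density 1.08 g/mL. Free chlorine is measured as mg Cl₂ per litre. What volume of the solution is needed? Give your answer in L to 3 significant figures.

(a) 14.2 kg; (b) 13.4 L

(a) Volume: 419 m³ = 419,000 L.
(a) After draining 41% and refilling: 128 × 0.59 + 26 × 0.41 = 86.18 ppm.
(a) Deficit to target: 120 − 86.18 = 33.82 mg/L.
(a) Mass: 33.82 mg/L × 419,000 L = 14,170 g cyanuric acid.

(b) Volume: 78,500 US gal × 3.785 L/gal = 297,122 L.
(b) Chlorine deficit: 6.2 − 0.1 = 6.1 ppm = 6.1 mg/L as Cl₂.
(b) Cl₂ equivalent needed: 6.1 mg/L × 297,122 L = 1,812,000 mg = 1812 g.
(b) Product at 12.5% available chlorine: 1812 / 0.125 = 14,500 g.
(b) Volume at density 1.08 g/mL: 14,500 g ÷ 1.08 g/mL = 13,430 mL.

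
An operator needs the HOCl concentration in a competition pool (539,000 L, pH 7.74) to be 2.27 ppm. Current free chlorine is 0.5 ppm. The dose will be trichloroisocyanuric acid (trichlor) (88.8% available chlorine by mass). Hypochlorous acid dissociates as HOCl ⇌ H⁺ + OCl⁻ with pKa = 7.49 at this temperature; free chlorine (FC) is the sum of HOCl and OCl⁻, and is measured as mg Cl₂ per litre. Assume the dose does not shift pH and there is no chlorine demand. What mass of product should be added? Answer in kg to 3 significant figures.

3.52 kg

[OCl⁻]/[HOCl] = 10^(pH − pKa) = 10^(7.74 − 7.49) = 1.778; fraction as HOCl = 1/(1 + 1.778) = 0.3599.
Free chlorine required for 2.27 ppm HOCl: 2.27 / 0.3599 = 6.307 ppm.
FC to add: 6.307 − 0.5 = 5.807 mg/L as Cl₂.
Cl₂ equivalent: 5.807 mg/L × 539,000 L = 3130 g.
Product at 88.8% available Cl: 3130 / 0.888 = 3525 g.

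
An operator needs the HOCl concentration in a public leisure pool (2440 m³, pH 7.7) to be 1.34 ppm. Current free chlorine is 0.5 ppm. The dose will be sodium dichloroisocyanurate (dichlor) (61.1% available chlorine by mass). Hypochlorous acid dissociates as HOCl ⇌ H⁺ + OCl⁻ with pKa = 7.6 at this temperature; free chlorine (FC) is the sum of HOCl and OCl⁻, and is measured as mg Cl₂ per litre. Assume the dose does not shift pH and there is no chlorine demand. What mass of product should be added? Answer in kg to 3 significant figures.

Volume: 2440 m³ = 2,440,000 L.
[OCl⁻]/[HOCl] = 10^(pH − pKa) = 10^(7.7 − 7.6) = 1.259; fraction as HOCl = 1/(1 + 1.259) = 0.4427.
Free chlorine required for 1.34 ppm HOCl: 1.34 / 0.4427 = 3.027 ppm.
FC to add: 3.027 − 0.5 = 2.527 mg/L as Cl₂.
Cl₂ equivalent: 2.527 mg/L × 2,440,000 L = 6166 g.
Product at 61.1% available Cl: 6166 / 0.611 = 10,090 g.

10.1 kg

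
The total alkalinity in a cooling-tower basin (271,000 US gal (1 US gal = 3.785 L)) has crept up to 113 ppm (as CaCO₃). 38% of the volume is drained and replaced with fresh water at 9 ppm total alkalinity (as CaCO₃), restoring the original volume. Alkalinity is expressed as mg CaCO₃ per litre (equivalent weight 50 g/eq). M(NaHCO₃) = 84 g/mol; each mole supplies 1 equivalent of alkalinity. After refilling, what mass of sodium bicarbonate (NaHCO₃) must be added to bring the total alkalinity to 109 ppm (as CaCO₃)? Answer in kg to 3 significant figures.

61.2 kg

Volume: 271,000 US gal × 3.785 L/gal = 1,025,735 L.
After draining 38% and refilling: 113 × 0.62 + 9 × 0.38 = 73.48 ppm.
Deficit to target: 109 − 73.48 = 35.52 mg/L.
As CaCO₃: 35.52 mg/L × 1,025,735 L = 36,430 g; ÷ 50 g/eq ÷ 1 = 728.7 mol NaHCO₃.
Mass: 728.7 × 84 = 61,210 g.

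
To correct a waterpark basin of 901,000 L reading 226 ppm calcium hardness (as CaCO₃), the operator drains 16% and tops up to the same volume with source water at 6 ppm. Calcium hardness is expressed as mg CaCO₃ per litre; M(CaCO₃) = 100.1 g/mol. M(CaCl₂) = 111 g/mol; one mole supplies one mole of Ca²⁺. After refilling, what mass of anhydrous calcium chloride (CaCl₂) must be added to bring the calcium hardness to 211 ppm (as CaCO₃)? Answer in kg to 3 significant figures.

20.2 kg

After draining 16% and refilling: 226 × 0.84 + 6 × 0.16 = 190.8 ppm.
Deficit to target: 211 − 190.8 = 20.2 mg/L.
As CaCO₃: 20.2 mg/L × 901,000 L = 18,200 g; ÷ 100.1 = 181.8 mol Ca²⁺.
Mass: 181.8 × 111 = 20,180 g.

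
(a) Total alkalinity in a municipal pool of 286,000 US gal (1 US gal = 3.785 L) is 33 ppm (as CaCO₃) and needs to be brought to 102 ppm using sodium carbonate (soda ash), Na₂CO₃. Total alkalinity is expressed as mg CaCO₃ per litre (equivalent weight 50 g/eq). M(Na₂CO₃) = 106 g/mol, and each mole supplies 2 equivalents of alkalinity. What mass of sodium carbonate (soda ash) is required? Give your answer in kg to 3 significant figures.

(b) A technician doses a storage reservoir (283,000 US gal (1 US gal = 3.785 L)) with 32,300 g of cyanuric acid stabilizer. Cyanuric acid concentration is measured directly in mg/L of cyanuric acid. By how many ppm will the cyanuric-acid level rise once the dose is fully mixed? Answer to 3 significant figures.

(a) 79.2 kg; (b) 30.2 ppm

(a) Volume: 286,000 US gal × 3.785 L/gal = 1,082,510 L.
(a) Alkalinity to add: (102 − 33) = 69 mg/L as CaCO₃ × 1,082,510 L = 74,690 g as CaCO₃.
(a) Equivalents: 74,690 g ÷ 50 g/eq = 1494 eq.
(a) Each mole of Na₂CO₃ supplies 2 eq, so 1494 / 2 = 746.9 mol.
(a) Mass: 746.9 mol × 106 g/mol = 79,170 g.

(b) Volume: 283,000 US gal × 3.785 L/gal = 1,071,155 L.
(b) Rise: 32,300 g / 1,071,155 L × 1000 = 30.15 mg/L.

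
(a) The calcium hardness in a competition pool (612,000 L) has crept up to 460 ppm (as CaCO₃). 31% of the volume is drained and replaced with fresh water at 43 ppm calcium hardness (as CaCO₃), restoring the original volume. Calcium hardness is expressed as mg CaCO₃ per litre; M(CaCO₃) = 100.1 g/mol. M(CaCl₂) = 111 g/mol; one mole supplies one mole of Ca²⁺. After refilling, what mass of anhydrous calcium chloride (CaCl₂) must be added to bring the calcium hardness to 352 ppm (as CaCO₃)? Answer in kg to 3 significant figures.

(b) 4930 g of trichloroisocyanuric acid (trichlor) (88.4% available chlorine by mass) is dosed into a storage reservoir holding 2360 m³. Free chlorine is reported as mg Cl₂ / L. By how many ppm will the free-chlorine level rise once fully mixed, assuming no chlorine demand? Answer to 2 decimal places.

(a) 14.4 kg; (b) 1.85 ppm

(a) After draining 31% and refilling: 460 × 0.69 + 43 × 0.31 = 330.73 ppm.
(a) Deficit to target: 352 − 330.73 = 21.27 mg/L.
(a) As CaCO₃: 21.27 mg/L × 612,000 L = 13,020 g; ÷ 100.1 = 130 mol Ca²⁺.
(a) Mass: 130 × 111 = 14,430 g.

(b) Volume: 2360 m³ = 2,360,000 L.
(b) Available chlorine delivered: 4930 g × 0.884 = 4358 g as Cl₂.
(b) Concentration rise: 4358 g / 2,360,000 L = 1.847 mg/L = 1.85 ppm.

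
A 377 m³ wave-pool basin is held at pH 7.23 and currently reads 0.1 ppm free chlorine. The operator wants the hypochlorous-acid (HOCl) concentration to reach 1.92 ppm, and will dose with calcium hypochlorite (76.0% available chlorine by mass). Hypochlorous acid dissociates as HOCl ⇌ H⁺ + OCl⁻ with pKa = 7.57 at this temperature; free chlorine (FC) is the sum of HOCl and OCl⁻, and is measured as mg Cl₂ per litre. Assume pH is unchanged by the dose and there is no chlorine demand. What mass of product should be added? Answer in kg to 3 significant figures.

1.34 kg

Volume: 377 m³ = 377,000 L.
[OCl⁻]/[HOCl] = 10^(pH − pKa) = 10^(7.23 − 7.57) = 0.4571; fraction as HOCl = 1/(1 + 0.4571) = 0.6863.
Free chlorine required for 1.92 ppm HOCl: 1.92 / 0.6863 = 2.798 ppm.
FC to add: 2.798 − 0.1 = 2.698 mg/L as Cl₂.
Cl₂ equivalent: 2.698 mg/L × 377,000 L = 1017 g.
Product at 76.0% available Cl: 1017 / 0.76 = 1338 g.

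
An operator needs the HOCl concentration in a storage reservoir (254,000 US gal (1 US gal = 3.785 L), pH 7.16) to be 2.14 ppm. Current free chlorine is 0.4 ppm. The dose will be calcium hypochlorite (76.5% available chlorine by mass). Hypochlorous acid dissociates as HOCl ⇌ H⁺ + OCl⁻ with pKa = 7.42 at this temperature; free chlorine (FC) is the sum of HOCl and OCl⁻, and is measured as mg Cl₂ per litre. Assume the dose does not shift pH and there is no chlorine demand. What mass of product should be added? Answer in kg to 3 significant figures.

Volume: 254,000 US gal × 3.785 L/gal = 961,390 L.
[OCl⁻]/[HOCl] = 10^(pH − pKa) = 10^(7.16 − 7.42) = 0.5495; fraction as HOCl = 1/(1 + 0.5495) = 0.6454.
Free chlorine required for 2.14 ppm HOCl: 2.14 / 0.6454 = 3.316 ppm.
FC to add: 3.316 − 0.4 = 2.916 mg/L as Cl₂.
Cl₂ equivalent: 2.916 mg/L × 961,390 L = 2803 g.
Product at 76.5% available Cl: 2803 / 0.765 = 3665 g.

3.66 kg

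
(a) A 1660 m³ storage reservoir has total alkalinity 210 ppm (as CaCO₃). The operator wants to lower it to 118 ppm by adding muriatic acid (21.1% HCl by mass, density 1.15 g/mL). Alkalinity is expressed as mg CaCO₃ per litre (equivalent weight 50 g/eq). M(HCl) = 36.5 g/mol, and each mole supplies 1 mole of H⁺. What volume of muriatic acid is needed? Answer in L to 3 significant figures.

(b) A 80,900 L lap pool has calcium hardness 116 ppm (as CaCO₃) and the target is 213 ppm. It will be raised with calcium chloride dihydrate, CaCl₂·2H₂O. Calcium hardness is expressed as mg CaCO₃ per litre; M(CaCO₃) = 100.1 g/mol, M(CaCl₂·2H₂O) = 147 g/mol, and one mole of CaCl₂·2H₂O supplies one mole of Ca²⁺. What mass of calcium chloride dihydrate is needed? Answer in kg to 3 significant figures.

(a) 459 L; (b) 11.5 kg

(a) Volume: 1660 m³ = 1,660,000 L.
(a) Alkalinity to neutralize: (210 − 118) = 92 mg/L as CaCO₃ × 1,660,000 L = 152,700 g as CaCO₃.
(a) Equivalents of H⁺ required: 152,700 ÷ 50 g/eq = 3054 eq = 3054 mol HCl.
(a) Mass of HCl: 3054 × 36.5 = 111,500 g.
(a) Mass of 21.1% solution: 111,500 / 0.211 = 528,400 g.
(a) Volume: 528,400 g ÷ 1.15 g/mL = 459,500 mL.

(b) Hardness to add: (213 − 116) = 97 mg/L as CaCO₃ × 80,900 L = 7847 g as CaCO₃.
(b) Moles of Ca²⁺ (1 mol Ca²⁺ ≡ 1 mol CaCO₃): 7847 / 100.1 g/mol = 78.39 mol.
(b) Mass of CaCl₂·2H₂O: 78.39 × 147 = 11,520 g.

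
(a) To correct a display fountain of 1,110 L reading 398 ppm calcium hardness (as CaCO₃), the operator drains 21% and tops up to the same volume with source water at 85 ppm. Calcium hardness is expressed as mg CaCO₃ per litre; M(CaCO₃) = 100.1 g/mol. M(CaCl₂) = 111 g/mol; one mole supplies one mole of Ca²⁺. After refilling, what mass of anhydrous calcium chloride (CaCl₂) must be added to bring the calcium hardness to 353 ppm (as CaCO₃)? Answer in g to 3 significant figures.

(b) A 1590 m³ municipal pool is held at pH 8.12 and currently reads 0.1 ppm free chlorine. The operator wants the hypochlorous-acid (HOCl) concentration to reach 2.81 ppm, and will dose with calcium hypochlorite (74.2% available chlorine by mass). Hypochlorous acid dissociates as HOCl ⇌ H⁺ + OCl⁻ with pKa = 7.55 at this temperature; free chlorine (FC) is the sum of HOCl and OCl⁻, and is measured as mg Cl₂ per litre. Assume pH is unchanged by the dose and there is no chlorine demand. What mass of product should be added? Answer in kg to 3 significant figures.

(a) After draining 21% and refilling: 398 × 0.79 + 85 × 0.21 = 332.27 ppm.
(a) Deficit to target: 353 − 332.27 = 20.73 mg/L.
(a) As CaCO₃: 20.73 mg/L × 1,110 L = 23.01 g; ÷ 100.1 = 0.2299 mol Ca²⁺.
(a) Mass: 0.2299 × 111 = 25.52 g.

(b) Volume: 1590 m³ = 1,590,000 L.
(b) [OCl⁻]/[HOCl] = 10^(pH − pKa) = 10^(8.12 − 7.55) = 3.715; fraction as HOCl = 1/(1 + 3.715) = 0.2121.
(b) Free chlorine required for 2.81 ppm HOCl: 2.81 / 0.2121 = 13.25 ppm.
(b) FC to add: 13.25 − 0.1 = 13.15 mg/L as Cl₂.
(b) Cl₂ equivalent: 13.15 mg/L × 1,590,000 L = 20,910 g.
(b) Product at 74.2% available Cl: 20,910 / 0.742 = 28,180 g.

(a) 25.5 g; (b) 28.2 kg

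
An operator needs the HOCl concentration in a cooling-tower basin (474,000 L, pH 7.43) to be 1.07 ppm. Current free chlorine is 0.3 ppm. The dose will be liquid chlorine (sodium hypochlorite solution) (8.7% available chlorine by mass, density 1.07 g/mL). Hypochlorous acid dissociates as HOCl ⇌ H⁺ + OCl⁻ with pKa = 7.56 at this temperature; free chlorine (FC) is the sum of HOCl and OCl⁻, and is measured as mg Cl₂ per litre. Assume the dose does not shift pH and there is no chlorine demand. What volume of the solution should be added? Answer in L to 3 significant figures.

[OCl⁻]/[HOCl] = 10^(pH − pKa) = 10^(7.43 − 7.56) = 0.7413; fraction as HOCl = 1/(1 + 0.7413) = 0.5743.
Free chlorine required for 1.07 ppm HOCl: 1.07 / 0.5743 = 1.863 ppm.
FC to add: 1.863 − 0.3 = 1.563 mg/L as Cl₂.
Cl₂ equivalent: 1.563 mg/L × 474,000 L = 741 g.
Product at 8.7% available Cl: 741 / 0.087 = 8517 g.
Volume: 8517 g ÷ 1.07 g/mL = 7960 mL.

7.96 L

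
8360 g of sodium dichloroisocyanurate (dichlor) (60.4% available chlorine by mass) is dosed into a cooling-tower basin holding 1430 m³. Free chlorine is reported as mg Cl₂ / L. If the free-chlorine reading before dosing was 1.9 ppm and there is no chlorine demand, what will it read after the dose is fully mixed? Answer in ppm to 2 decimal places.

5.43 ppm

Volume: 1430 m³ = 1,430,000 L.
Available chlorine delivered: 8360 g × 0.604 = 5049 g as Cl₂.
Concentration rise: 5049 g / 1,430,000 L = 3.531 mg/L = 3.53 ppm.
Final FC: 1.9 + 3.53 = 5.43 ppm.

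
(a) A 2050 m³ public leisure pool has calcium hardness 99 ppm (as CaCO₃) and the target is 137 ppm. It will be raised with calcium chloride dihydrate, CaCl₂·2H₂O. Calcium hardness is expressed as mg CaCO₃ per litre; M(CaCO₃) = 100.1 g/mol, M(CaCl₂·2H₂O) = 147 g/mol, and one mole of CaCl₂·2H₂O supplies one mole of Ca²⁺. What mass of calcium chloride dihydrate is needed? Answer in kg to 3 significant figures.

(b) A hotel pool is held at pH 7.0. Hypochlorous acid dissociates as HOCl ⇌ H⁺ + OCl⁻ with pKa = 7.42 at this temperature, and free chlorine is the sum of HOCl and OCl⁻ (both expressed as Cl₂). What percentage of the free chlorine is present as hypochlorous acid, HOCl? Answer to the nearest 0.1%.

(a) 114 kg; (b) 72.5%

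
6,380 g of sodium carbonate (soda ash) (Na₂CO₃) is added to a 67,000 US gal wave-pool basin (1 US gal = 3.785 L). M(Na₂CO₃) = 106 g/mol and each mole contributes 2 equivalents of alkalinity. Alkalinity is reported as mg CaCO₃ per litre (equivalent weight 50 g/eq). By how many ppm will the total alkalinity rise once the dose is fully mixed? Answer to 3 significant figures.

23.7 ppm

Volume: 67,000 US gal × 3.785 L/gal = 253,595 L.
Moles of Na₂CO₃: 6,380 g ÷ 106 g/mol = 60.19 mol → 120.4 eq of alkalinity.
As CaCO₃: 120.4 eq × 50 g/eq = 6019 g.
Rise: 6019 g / 253,595 L × 1000 = 23.73 mg/L.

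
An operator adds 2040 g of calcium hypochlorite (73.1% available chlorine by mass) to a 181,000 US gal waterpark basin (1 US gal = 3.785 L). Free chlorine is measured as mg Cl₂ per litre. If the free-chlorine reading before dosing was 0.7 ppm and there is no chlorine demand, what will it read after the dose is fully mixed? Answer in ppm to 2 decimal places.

2.88 ppm

Volume: 181,000 US gal × 3.785 L/gal = 685,085 L.
Available chlorine delivered: 2040 g × 0.731 = 1491 g as Cl₂.
Concentration rise: 1491 g / 685,085 L = 2.177 mg/L = 2.18 ppm.
Final FC: 0.7 + 2.18 = 2.88 ppm.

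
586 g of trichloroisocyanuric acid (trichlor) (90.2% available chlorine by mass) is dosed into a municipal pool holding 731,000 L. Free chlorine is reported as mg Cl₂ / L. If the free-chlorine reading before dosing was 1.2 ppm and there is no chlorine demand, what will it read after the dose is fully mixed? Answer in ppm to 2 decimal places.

Available chlorine delivered: 586 g × 0.902 = 528.6 g as Cl₂.
Concentration rise: 528.6 g / 731,000 L = 0.7231 mg/L = 0.72 ppm.
Final FC: 1.2 + 0.72 = 1.92 ppm.

1.92 ppm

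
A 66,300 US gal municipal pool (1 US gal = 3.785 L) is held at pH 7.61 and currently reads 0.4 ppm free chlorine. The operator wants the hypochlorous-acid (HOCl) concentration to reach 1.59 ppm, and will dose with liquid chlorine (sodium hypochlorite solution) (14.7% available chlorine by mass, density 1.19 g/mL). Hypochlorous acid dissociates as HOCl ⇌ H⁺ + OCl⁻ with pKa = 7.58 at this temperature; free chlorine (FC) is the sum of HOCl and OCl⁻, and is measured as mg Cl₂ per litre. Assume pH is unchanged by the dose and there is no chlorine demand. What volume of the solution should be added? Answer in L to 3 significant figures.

Volume: 66,300 US gal × 3.785 L/gal = 250,946 L.
[OCl⁻]/[HOCl] = 10^(pH − pKa) = 10^(7.61 − 7.58) = 1.072; fraction as HOCl = 1/(1 + 1.072) = 0.4827.
Free chlorine required for 1.59 ppm HOCl: 1.59 / 0.4827 = 3.294 ppm.
FC to add: 3.294 − 0.4 = 2.894 mg/L as Cl₂.
Cl₂ equivalent: 2.894 mg/L × 250,946 L = 726.2 g.
Product at 14.7% available Cl: 726.2 / 0.147 = 4940 g.
Volume: 4940 g ÷ 1.19 g/mL = 4151 mL.

4.15 L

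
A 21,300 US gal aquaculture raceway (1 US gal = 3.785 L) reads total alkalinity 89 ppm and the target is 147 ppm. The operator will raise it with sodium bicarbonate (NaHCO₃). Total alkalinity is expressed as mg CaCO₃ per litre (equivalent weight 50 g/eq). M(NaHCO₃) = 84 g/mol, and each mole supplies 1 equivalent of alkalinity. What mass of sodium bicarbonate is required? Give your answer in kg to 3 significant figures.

7.86 kg

Volume: 21,300 US gal × 3.785 L/gal = 80,620 L.
Alkalinity to add: (147 − 89) = 58 mg/L as CaCO₃ × 80,620 L = 4676 g as CaCO₃.
Equivalents: 4676 g ÷ 50 g/eq = 93.52 eq.
NaHCO₃ supplies 1 eq per mole → 93.52 mol.
Mass: 93.52 mol × 84 g/mol = 7856 g.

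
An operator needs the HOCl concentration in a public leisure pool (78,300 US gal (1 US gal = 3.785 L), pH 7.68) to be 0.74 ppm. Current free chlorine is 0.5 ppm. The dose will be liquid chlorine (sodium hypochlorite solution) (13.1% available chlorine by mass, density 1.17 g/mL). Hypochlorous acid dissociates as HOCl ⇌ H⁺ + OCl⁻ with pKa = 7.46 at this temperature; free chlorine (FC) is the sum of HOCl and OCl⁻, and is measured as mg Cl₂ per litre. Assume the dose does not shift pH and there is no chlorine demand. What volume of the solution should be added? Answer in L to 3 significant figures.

Volume: 78,300 US gal × 3.785 L/gal = 296,366 L.
[OCl⁻]/[HOCl] = 10^(pH − pKa) = 10^(7.68 − 7.46) = 1.66; fraction as HOCl = 1/(1 + 1.66) = 0.376.
Free chlorine required for 0.74 ppm HOCl: 0.74 / 0.376 = 1.968 ppm.
FC to add: 1.968 − 0.5 = 1.468 mg/L as Cl₂.
Cl₂ equivalent: 1.468 mg/L × 296,366 L = 435.1 g.
Product at 13.1% available Cl: 435.1 / 0.131 = 3321 g.
Volume: 3321 g ÷ 1.17 g/mL = 2839 mL.

2.84 L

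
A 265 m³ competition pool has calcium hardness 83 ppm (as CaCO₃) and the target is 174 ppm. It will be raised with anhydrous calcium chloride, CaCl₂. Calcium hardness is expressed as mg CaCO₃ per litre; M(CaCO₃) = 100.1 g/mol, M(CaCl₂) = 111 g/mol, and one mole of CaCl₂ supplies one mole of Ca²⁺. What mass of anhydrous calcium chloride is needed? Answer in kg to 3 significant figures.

26.7 kg

Volume: 265 m³ = 265,000 L.
Hardness to add: (174 − 83) = 91 mg/L as CaCO₃ × 265,000 L = 24,120 g as CaCO₃.
Moles of Ca²⁺ (1 mol Ca²⁺ ≡ 1 mol CaCO₃): 24,120 / 100.1 g/mol = 240.9 mol.
Mass of CaCl₂: 240.9 × 111 = 26,740 g.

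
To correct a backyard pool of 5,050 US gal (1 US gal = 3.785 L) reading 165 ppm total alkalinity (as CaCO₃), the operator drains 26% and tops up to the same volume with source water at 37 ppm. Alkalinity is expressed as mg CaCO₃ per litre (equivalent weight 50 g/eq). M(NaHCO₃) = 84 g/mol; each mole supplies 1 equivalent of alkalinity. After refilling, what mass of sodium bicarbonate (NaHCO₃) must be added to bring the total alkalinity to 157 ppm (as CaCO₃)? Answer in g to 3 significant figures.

812 g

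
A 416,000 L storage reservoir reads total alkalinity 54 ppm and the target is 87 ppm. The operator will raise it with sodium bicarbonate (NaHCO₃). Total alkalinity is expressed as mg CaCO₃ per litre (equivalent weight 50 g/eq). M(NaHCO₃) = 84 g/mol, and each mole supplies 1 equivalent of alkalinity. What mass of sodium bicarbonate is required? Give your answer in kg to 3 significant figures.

23.1 kg

Alkalinity to add: (87 − 54) = 33 mg/L as CaCO₃ × 416,000 L = 13,730 g as CaCO₃.
Equivalents: 13,730 g ÷ 50 g/eq = 274.6 eq.
NaHCO₃ supplies 1 eq per mole → 274.6 mol.
Mass: 274.6 mol × 84 g/mol = 23,060 g.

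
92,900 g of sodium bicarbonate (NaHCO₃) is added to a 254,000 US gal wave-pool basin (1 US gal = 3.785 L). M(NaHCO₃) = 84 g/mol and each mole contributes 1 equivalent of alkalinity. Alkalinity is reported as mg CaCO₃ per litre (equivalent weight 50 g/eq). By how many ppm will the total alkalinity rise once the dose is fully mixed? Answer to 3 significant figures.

Volume: 254,000 US gal × 3.785 L/gal = 961,390 L.
Moles of NaHCO₃: 92,900 g ÷ 84 g/mol = 1106 mol → 1106 eq of alkalinity.
As CaCO₃: 1106 eq × 50 g/eq = 55,300 g.
Rise: 55,300 g / 961,390 L × 1000 = 57.52 mg/L.

57.5 ppm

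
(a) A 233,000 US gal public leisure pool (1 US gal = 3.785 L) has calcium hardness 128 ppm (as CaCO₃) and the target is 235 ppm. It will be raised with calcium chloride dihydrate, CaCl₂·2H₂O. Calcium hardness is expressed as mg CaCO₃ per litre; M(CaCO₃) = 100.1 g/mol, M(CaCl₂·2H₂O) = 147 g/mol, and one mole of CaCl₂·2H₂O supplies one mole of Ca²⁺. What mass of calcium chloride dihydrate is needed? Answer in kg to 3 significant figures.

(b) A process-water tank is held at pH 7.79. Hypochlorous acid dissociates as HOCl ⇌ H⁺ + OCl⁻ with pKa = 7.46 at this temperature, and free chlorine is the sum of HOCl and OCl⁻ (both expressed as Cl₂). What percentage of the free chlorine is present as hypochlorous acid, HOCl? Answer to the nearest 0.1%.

(a) Volume: 233,000 US gal × 3.785 L/gal = 881,905 L.
(a) Hardness to add: (235 − 128) = 107 mg/L as CaCO₃ × 881,905 L = 94,360 g as CaCO₃.
(a) Moles of Ca²⁺ (1 mol Ca²⁺ ≡ 1 mol CaCO₃): 94,360 / 100.1 g/mol = 942.7 mol.
(a) Mass of CaCl₂·2H₂O: 942.7 × 147 = 138,600 g.

(b) [OCl⁻]/[HOCl] = 10^(pH − pKa) = 10^(7.79 − 7.46) = 10^0.33 = 2.138.
(b) Fraction as HOCl = 1 / (1 + 2.138) = 0.3187.

(a) 139 kg; (b) 31.9%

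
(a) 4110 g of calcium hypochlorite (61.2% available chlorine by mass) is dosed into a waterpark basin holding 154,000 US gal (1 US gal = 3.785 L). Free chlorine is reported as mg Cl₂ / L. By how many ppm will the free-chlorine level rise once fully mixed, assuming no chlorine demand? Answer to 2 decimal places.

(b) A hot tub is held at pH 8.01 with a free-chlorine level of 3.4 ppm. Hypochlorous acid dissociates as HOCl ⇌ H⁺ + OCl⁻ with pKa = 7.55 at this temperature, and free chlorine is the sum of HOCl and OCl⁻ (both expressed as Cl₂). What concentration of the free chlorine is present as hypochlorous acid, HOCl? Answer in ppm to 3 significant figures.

(a) Volume: 154,000 US gal × 3.785 L/gal = 582,890 L.
(a) Available chlorine delivered: 4110 g × 0.612 = 2515 g as Cl₂.
(a) Concentration rise: 2515 g / 582,890 L = 4.315 mg/L = 4.32 ppm.

(b) [OCl⁻]/[HOCl] = 10^(pH − pKa) = 10^(8.01 − 7.55) = 10^0.46 = 2.884.
(b) Fraction as HOCl = 1 / (1 + 2.884) = 0.2575.
(b) HOCl = 0.2575 × 3.4 ppm = 0.8754 ppm.

(a) 4.32 ppm; (b) 0.875 ppm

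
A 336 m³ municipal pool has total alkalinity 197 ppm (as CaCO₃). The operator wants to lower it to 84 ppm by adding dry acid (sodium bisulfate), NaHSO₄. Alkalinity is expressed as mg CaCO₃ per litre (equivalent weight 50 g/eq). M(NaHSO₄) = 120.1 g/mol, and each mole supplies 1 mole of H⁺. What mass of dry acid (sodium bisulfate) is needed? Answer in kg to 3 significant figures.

Volume: 336 m³ = 336,000 L.
Alkalinity to neutralize: (197 − 84) = 113 mg/L as CaCO₃ × 336,000 L = 37,970 g as CaCO₃.
Equivalents of H⁺ required: 37,970 ÷ 50 g/eq = 759.4 eq = 759.4 mol NaHSO₄.
Mass of NaHSO₄: 759.4 × 120.1 = 91,200 g.

91.2 kg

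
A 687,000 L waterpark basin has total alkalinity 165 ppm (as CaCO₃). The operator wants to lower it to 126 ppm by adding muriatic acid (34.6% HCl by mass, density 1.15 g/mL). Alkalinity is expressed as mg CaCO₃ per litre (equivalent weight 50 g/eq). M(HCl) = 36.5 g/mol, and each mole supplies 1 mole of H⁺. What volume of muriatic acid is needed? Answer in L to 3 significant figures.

Alkalinity to neutralize: (165 − 126) = 39 mg/L as CaCO₃ × 687,000 L = 26,790 g as CaCO₃.
Equivalents of H⁺ required: 26,790 ÷ 50 g/eq = 535.9 eq = 535.9 mol HCl.
Mass of HCl: 535.9 × 36.5 = 19,560 g.
Mass of 34.6% solution: 19,560 / 0.346 = 56,530 g.
Volume: 56,530 g ÷ 1.15 g/mL = 49,160 mL.

49.2 L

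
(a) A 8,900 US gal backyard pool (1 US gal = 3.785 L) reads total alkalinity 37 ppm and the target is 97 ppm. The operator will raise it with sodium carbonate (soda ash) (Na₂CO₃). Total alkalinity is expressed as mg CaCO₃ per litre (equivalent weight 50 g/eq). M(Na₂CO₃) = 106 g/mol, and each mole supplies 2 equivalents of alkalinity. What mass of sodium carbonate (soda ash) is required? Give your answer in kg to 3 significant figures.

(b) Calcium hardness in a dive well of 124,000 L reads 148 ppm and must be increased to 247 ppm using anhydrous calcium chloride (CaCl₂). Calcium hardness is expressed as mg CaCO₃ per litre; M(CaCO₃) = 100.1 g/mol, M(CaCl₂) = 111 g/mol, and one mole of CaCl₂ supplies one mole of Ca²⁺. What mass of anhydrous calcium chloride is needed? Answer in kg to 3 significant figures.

(a) Volume: 8,900 US gal × 3.785 L/gal = 33,686 L.
(a) Alkalinity to add: (97 − 37) = 60 mg/L as CaCO₃ × 33,686 L = 2021 g as CaCO₃.
(a) Equivalents: 2021 g ÷ 50 g/eq = 40.42 eq.
(a) Each mole of Na₂CO₃ supplies 2 eq, so 40.42 / 2 = 20.21 mol.
(a) Mass: 20.21 mol × 106 g/mol = 2142 g.

(b) Hardness to add: (247 − 148) = 99 mg/L as CaCO₃ × 124,000 L = 12,280 g as CaCO₃.
(b) Moles of Ca²⁺ (1 mol Ca²⁺ ≡ 1 mol CaCO₃): 12,280 / 100.1 g/mol = 122.6 mol.
(b) Mass of CaCl₂: 122.6 × 111 = 13,610 g.

(a) 2.14 kg; (b) 13.6 kg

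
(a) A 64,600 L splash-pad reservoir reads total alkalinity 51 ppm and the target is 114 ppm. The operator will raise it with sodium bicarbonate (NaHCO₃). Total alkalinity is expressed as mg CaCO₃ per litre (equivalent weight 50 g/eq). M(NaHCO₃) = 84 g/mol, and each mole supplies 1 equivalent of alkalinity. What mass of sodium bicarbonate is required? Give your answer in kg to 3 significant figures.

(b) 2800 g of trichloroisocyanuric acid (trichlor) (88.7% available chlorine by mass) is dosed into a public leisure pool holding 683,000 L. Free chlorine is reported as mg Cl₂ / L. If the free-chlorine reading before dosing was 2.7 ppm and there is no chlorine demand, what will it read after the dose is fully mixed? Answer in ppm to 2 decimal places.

(a) 6.84 kg; (b) 6.34 ppm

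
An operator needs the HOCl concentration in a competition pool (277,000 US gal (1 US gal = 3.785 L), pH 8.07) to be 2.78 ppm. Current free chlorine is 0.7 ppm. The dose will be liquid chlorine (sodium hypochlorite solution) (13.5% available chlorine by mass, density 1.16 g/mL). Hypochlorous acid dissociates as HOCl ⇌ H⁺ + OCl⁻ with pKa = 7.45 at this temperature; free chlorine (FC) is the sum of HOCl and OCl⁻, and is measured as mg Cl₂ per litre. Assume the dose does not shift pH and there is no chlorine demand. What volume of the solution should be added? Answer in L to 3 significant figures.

Volume: 277,000 US gal × 3.785 L/gal = 1,048,445 L.
[OCl⁻]/[HOCl] = 10^(pH − pKa) = 10^(8.07 − 7.45) = 4.169; fraction as HOCl = 1/(1 + 4.169) = 0.1935.
Free chlorine required for 2.78 ppm HOCl: 2.78 / 0.1935 = 14.37 ppm.
FC to add: 14.37 − 0.7 = 13.67 mg/L as Cl₂.
Cl₂ equivalent: 13.67 mg/L × 1,048,445 L = 14,330 g.
Product at 13.5% available Cl: 14,330 / 0.135 = 106,200 g.
Volume: 106,200 g ÷ 1.16 g/mL = 91,510 mL.

91.5 L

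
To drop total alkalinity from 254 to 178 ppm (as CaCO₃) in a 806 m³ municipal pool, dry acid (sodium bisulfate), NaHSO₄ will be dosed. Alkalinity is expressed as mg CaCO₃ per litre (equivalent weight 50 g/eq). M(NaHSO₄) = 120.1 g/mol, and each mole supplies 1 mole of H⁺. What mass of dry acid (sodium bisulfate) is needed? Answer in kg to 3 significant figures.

Volume: 806 m³ = 806,000 L.
Alkalinity to neutralize: (254 − 178) = 76 mg/L as CaCO₃ × 806,000 L = 61,260 g as CaCO₃.
Equivalents of H⁺ required: 61,260 ÷ 50 g/eq = 1225 eq = 1225 mol NaHSO₄.
Mass of NaHSO₄: 1225 × 120.1 = 147,100 g.

147 kg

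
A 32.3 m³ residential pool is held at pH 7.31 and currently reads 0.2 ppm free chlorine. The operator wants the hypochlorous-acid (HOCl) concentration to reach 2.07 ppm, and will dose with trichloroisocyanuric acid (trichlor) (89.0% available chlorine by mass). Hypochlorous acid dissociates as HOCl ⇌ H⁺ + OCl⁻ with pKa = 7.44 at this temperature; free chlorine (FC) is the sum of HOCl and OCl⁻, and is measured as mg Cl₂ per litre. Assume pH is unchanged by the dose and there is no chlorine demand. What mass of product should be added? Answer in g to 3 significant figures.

Volume: 32.3 m³ = 32,300 L.
[OCl⁻]/[HOCl] = 10^(pH − pKa) = 10^(7.31 − 7.44) = 0.7413; fraction as HOCl = 1/(1 + 0.7413) = 0.5743.
Free chlorine required for 2.07 ppm HOCl: 2.07 / 0.5743 = 3.605 ppm.
FC to add: 3.605 − 0.2 = 3.405 mg/L as Cl₂.
Cl₂ equivalent: 3.405 mg/L × 32,300 L = 110 g.
Product at 89.0% available Cl: 110 / 0.89 = 123.6 g.

124 g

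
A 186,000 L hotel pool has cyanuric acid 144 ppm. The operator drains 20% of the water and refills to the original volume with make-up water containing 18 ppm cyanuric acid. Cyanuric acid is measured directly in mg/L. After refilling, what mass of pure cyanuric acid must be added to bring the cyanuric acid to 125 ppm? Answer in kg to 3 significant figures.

After draining 20% and refilling: 144 × 0.80 + 18 × 0.20 = 118.8 ppm.
Deficit to target: 125 − 118.8 = 6.2 mg/L.
Mass: 6.2 mg/L × 186,000 L = 1153 g cyanuric acid.

1.15 kg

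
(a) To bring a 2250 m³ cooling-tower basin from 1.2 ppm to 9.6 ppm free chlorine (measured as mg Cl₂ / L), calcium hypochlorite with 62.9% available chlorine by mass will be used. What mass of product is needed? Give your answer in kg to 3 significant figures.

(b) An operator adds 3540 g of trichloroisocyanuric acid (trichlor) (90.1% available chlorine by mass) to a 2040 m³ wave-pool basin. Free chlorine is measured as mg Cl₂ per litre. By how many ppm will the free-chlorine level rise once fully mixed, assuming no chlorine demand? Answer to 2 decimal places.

(a) Volume: 2250 m³ = 2,250,000 L.
(a) Chlorine deficit: 9.6 − 1.2 = 8.4 ppm = 8.4 mg/L as Cl₂.
(a) Cl₂ equivalent needed: 8.4 mg/L × 2,250,000 L = 18,900,000 mg = 18,900 g.
(a) Product at 62.9% available chlorine: 18,900 / 0.629 = 30,050 g.

(b) Volume: 2040 m³ = 2,040,000 L.
(b) Available chlorine delivered: 3540 g × 0.901 = 3190 g as Cl₂.
(b) Concentration rise: 3190 g / 2,040,000 L = 1.563 mg/L = 1.56 ppm.

(a) 30.0 kg; (b) 1.56 ppm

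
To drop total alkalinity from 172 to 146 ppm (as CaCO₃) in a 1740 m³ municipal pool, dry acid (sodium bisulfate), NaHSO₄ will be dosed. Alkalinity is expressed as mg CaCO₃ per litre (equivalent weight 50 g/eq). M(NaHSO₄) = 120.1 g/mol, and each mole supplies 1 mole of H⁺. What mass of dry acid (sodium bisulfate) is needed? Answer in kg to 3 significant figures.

109 kg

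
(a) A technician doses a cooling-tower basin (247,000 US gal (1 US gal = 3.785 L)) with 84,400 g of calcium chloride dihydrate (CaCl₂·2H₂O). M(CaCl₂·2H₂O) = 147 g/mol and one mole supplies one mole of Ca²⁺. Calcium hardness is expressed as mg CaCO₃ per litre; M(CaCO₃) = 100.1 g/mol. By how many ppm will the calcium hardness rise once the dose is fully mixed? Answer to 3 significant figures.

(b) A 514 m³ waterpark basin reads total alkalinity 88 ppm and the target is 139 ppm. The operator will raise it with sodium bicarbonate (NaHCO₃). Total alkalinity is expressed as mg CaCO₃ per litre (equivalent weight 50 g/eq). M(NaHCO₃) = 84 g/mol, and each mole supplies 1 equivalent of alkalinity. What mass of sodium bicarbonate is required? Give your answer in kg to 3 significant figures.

(a) Volume: 247,000 US gal × 3.785 L/gal = 934,895 L.
(a) Moles of Ca²⁺: 84,400 g ÷ 147 g/mol = 574.1 mol.
(a) As CaCO₃: 574.1 mol × 100.1 g/mol = 57,470 g.
(a) Rise: 57,470 g / 934,895 L × 1000 = 61.47 mg/L.

(b) Volume: 514 m³ = 514,000 L.
(b) Alkalinity to add: (139 − 88) = 51 mg/L as CaCO₃ × 514,000 L = 26,210 g as CaCO₃.
(b) Equivalents: 26,210 g ÷ 50 g/eq = 524.3 eq.
(b) NaHCO₃ supplies 1 eq per mole → 524.3 mol.
(b) Mass: 524.3 mol × 84 g/mol = 44,040 g.

(a) 61.5 ppm; (b) 44.0 kg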